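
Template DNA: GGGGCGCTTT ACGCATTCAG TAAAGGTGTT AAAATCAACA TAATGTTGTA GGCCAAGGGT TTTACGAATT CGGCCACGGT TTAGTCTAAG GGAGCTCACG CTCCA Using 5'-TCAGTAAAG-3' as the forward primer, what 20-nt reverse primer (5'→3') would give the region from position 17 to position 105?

The product's 3' end on the top strand is position 105.
The reverse primer anneals to the top strand over positions 86–105, i.e. to CTAAGGGAGCTCACGCTCCA.
Its sequence written 5'→3' is the reverse complement: TGGAGCGTGAGCTCCCTTAG.

5'-TGGAGCGTGAGCTCCCTTAG-3'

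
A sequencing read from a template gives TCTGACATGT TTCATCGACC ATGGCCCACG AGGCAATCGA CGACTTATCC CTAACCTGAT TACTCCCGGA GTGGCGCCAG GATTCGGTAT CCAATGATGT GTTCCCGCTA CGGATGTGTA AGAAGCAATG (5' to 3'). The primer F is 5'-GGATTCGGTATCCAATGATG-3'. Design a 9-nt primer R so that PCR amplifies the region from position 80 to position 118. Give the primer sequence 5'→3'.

The product's 3' end on the top strand is position 118.
The reverse primer anneals to the top strand over positions 110–118, i.e. to ACGGATGTG.
Its sequence written 5'→3' is the reverse complement: CACATCCGT.

5'-CACATCCGT-3'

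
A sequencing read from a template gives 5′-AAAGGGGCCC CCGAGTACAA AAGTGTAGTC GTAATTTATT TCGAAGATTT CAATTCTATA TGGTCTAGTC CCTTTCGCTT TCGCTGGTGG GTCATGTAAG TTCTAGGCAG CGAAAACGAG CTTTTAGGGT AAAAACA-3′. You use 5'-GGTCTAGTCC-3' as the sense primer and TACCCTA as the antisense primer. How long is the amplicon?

70 bp

The forward primer matches the template at positions 62–71.
Reverse complement of the reverse primer: TAGGGTA. This occurs on the top strand at positions 125–131.
The product runs from position 62 to position 131, so its length is 131 − 62 + 1 = 70 bp.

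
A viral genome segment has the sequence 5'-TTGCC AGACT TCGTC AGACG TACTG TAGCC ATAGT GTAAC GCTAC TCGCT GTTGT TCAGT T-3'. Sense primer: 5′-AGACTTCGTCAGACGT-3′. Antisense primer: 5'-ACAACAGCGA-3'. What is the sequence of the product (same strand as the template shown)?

The forward primer matches the template at positions 6–21.
Taking the reverse complement of ACAACAGCGA gives TCGCTGTTGT, found at positions 46–55 on the template; the primer anneals here to the top strand with its 3' end pointing upstream.
The product is the template from position 6 through 55 (50 bp).

5'-AGACTTCGTCAGACGTACTGTAGCCATAGTGTAACGCTACTCGCTGTTGT-3'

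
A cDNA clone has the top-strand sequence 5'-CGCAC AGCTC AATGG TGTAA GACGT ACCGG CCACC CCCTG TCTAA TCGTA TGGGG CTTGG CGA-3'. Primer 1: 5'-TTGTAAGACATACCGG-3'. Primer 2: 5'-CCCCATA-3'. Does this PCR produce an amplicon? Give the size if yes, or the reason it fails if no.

Primer 1 (TTGTAAGACATACCGG) does not match the top strand, and its reverse complement CCGGTATGTCTTACAA does not match either.
With no annealing site for primer 1, no amplification occurs.

No product — primer 1 has no binding site in the template.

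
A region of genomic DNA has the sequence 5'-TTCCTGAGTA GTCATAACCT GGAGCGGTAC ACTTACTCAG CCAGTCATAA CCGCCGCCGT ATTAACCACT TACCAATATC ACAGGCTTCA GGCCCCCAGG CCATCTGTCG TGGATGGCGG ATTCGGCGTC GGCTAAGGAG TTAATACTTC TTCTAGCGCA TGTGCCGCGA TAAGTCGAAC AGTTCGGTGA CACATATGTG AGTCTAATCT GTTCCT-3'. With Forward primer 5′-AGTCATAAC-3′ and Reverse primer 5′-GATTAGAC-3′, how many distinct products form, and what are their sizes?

The forward primer AGTCATAAC matches the top strand at positions 10–18, 43–51.
The reverse primer's reverse complement is GTCTAATC, matching at positions 202–209.
Each forward site pairs with the reverse site to give a product ending at position 209: sizes 200, 167 bp.

Two products: 200 bp, 167 bp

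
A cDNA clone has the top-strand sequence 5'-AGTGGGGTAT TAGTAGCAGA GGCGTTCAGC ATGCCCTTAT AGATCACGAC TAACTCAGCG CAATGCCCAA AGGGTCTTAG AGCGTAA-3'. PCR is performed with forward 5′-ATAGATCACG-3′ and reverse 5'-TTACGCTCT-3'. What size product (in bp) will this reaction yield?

49 bp

Forward primer ATAGATCACG is found on the top strand at positions 39–48.
Taking the reverse complement of TTACGCTCT gives AGAGCGTAA, found at positions 79–87 on the template; the primer anneals here to the top strand with its 3' end pointing upstream.
The product runs from position 39 to position 87, so its length is 87 − 39 + 1 = 49 bp.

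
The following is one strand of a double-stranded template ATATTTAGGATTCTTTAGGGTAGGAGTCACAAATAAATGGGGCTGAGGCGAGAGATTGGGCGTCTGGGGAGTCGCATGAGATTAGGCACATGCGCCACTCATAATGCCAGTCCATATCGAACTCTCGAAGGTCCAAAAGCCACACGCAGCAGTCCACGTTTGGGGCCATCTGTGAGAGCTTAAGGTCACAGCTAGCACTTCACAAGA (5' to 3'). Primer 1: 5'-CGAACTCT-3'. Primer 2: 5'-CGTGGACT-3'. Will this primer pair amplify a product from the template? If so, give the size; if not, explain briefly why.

Yes — a 41 bp product.

Primer 1 (CGAACTCT) matches the top strand at positions 118–125; it acts as a forward primer.
Primer 2's reverse complement is AGTCCACG, matching the top strand at positions 151–158; it acts as a reverse primer.
The 3' ends face each other across positions 118–158, giving a 41 bp product.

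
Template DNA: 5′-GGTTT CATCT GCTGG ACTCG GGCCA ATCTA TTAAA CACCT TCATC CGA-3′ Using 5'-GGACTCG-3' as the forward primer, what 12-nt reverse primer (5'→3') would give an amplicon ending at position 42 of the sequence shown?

5'-GAAGGTGTTTAA-3'

The forward primer binds at positions 14–20; the product's 3' end on the top strand is position 42.
The reverse primer anneals to the top strand over positions 31–42, i.e. to TTAAACACCTTC.
Its sequence written 5'→3' is the reverse complement: GAAGGTGTTTAA.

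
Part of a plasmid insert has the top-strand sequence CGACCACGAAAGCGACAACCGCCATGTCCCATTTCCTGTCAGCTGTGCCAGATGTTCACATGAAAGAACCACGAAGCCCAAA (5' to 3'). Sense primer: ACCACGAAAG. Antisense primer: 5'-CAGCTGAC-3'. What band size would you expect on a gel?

The forward primer matches the template at positions 3–12.
The reverse primer's reverse complement is GTCAGCTG, which matches the template at positions 38–45.
Amplicon spans positions 3–45: 43 bp.

43 bp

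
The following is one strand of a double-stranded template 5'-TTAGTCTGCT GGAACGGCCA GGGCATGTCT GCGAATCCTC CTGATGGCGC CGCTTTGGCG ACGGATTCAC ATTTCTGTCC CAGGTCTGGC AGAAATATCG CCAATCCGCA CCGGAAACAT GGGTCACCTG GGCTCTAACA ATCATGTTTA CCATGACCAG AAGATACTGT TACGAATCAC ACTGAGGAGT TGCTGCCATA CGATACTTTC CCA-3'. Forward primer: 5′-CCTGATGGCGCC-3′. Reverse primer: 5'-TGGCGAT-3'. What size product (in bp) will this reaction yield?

The forward primer matches the template at positions 40–51.
Taking the reverse complement of TGGCGAT gives ATCGCCA, found at positions 97–103 on the template; the primer anneals here to the top strand with its 3' end pointing upstream.
The product runs from position 40 to position 103, so its length is 103 − 40 + 1 = 64 bp.

64 bp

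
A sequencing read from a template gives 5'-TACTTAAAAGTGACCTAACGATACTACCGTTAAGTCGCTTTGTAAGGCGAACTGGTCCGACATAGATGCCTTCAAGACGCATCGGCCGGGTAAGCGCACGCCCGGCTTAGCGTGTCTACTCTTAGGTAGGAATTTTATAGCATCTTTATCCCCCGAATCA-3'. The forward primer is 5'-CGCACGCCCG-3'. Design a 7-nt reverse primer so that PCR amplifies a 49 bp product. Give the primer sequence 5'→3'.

The forward primer binds at positions 95–104, so a 49 bp product ends at position 95 + 49 − 1 = 143.
The reverse primer anneals to the top strand over positions 137–143, i.e. to ATAGCAT.
Its sequence written 5'→3' is the reverse complement: ATGCTAT.

5'-ATGCTAT-3'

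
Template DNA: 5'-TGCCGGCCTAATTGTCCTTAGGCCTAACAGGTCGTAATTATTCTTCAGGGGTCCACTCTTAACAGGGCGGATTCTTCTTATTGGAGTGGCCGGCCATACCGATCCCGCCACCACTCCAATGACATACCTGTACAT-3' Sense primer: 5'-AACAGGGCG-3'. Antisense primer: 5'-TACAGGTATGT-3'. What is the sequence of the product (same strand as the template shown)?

The forward primer matches the template at positions 61–69.
Taking the reverse complement of TACAGGTATGT gives ACATACCTGTA, found at positions 122–132 on the template; the primer anneals here to the top strand with its 3' end pointing upstream.
The product is the template from position 61 through 132 (72 bp).

5'-AACAGGGCGGATTCTTCTTATTGGAGTGGCCGGCCATACCGATCCCGCCACCACTCCAATGACATACCTGTA-3'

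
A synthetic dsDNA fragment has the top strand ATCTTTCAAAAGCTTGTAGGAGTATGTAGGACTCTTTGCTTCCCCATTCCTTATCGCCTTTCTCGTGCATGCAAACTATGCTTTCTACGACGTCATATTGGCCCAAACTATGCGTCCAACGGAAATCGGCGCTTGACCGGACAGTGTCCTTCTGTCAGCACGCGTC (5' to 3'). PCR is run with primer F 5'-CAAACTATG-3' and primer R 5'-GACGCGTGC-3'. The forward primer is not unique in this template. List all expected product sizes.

95 bp, 63 bp

The forward primer CAAACTATG matches the top strand at positions 72–80, 104–112.
The reverse primer's reverse complement is GCACGCGTC, matching at positions 158–166.
Each forward site pairs with the reverse site to give a product ending at position 166: sizes 95, 63 bp.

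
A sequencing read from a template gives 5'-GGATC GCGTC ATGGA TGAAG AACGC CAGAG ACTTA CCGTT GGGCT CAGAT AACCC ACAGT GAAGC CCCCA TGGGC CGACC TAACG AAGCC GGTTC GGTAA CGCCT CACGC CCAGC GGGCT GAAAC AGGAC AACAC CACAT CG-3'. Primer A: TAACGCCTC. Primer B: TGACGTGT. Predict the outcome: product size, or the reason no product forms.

Primer B (TGACGTGT) does not match the top strand, and its reverse complement ACACGTCA does not match either.
With no annealing site for primer B, no amplification occurs.

No product — primer B has no binding site in the template.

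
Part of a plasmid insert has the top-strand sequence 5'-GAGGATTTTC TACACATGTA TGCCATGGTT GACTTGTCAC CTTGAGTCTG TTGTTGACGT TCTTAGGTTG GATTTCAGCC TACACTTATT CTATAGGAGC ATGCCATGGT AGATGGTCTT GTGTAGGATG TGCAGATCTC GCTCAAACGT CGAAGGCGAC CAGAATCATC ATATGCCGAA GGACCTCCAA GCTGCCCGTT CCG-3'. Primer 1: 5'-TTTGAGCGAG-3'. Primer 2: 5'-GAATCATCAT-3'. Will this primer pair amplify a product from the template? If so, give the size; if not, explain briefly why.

Primer 1 (TTTGAGCGAG) has reverse complement CTCGCTCAAA, which matches the top strand at positions 138–147; primer 1 anneals to the top strand there with its 3' end pointing upstream toward position 138.
Primer 2 (GAATCATCAT) matches the top strand directly at positions 163–172; it anneals to the bottom strand with its 3' end pointing downstream toward position 172.
The 3' ends diverge (primer 1 extends toward position 1, primer 2 toward position 203), so the primers never converge on a shared product.

No product — the primers' 3' ends point away from each other.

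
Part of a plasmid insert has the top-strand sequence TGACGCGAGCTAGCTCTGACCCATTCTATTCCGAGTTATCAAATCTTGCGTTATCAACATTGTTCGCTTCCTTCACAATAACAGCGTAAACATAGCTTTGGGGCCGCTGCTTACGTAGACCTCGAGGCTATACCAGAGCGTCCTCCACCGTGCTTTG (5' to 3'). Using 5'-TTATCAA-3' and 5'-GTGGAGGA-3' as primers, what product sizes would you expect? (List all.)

113 bp, 98 bp

The forward primer TTATCAA matches the top strand at positions 36–42, 51–57.
The reverse primer's reverse complement is TCCTCCAC, matching at positions 141–148.
Each forward site pairs with the reverse site to give a product ending at position 148: sizes 113, 98 bp.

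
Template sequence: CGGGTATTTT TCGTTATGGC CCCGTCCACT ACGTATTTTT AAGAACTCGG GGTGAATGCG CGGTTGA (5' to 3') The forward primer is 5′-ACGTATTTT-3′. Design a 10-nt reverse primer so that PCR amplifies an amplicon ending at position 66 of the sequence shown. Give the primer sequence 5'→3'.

5'-CAACCGCGCA-3'

The forward primer binds at positions 31–39; the product's 3' end on the top strand is position 66.
The reverse primer anneals to the top strand over positions 57–66, i.e. to TGCGCGGTTG.
Its sequence written 5'→3' is the reverse complement: CAACCGCGCA.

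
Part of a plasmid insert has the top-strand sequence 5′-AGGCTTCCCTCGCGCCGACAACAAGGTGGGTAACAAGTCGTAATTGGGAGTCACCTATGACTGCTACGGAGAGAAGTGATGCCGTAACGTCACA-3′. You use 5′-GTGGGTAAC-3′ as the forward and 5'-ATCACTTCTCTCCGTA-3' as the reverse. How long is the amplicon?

55 bp

Scanning the template, GTGGGTAAC occurs at positions 26–34; this primer anneals to the bottom strand there with its 3' end pointing downstream.
The reverse primer's reverse complement is TACGGAGAGAAGTGAT, which matches the template at positions 65–80.
Amplicon spans positions 26–80: 55 bp.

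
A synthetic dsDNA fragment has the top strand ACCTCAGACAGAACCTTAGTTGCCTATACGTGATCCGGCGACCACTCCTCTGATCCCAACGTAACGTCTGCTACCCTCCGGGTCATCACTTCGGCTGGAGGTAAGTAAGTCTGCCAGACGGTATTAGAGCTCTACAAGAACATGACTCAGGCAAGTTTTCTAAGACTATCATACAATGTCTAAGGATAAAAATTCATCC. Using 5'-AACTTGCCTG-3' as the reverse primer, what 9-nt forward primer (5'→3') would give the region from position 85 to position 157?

The reverse primer's reverse complement CAGGCAAGTT matches the template at positions 148–157; the product starts at position 85.
The forward primer is identical to the top strand over positions 85–93: ATCACTTCG.

5'-ATCACTTCG-3'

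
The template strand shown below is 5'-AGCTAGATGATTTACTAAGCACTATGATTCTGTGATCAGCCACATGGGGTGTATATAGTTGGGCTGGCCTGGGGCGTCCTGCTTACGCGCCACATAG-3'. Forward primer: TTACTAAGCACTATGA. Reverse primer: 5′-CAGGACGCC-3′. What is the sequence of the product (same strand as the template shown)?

5'-TTACTAAGCACTATGATTCTGTGATCAGCCACATGGGGTGTATATAGTTGGGCTGGCCTGGGGCGTCCTG-3'

The forward primer matches the template at positions 12–27.
Reverse complement of the reverse primer: GGCGTCCTG. This occurs on the top strand at positions 73–81.
The product is the template from position 12 through 81 (70 bp).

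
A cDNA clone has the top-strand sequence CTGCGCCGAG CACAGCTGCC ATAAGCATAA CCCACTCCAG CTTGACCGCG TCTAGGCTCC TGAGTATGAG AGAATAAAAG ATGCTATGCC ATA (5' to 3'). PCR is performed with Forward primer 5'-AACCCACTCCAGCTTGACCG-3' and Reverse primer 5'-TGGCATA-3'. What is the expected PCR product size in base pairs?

63 bp

Forward primer AACCCACTCCAGCTTGACCG is found on the top strand at positions 29–48.
The reverse primer's reverse complement is TATGCCA, which matches the template at positions 85–91.
Amplicon spans positions 29–91: 63 bp.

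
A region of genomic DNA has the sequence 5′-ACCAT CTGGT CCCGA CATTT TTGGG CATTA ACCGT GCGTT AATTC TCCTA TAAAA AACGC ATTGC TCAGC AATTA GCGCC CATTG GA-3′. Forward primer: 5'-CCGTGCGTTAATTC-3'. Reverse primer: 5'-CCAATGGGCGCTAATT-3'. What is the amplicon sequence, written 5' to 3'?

Scanning the template, CCGTGCGTTAATTC occurs at positions 32–45; this primer anneals to the bottom strand there with its 3' end pointing downstream.
Taking the reverse complement of CCAATGGGCGCTAATT gives AATTAGCGCCCATTGG, found at positions 71–86 on the template; the primer anneals here to the top strand with its 3' end pointing upstream.
The product is the template from position 32 through 86 (55 bp).

5'-CCGTGCGTTAATTCTCCTATAAAAAACGCATTGCTCAGCAATTAGCGCCCATTGG-3'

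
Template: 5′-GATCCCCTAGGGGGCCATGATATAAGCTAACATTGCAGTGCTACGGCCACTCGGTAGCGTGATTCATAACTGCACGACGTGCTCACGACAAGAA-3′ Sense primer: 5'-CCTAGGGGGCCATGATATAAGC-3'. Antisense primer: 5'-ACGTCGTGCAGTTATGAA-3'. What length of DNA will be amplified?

The forward primer matches the template at positions 6–27.
The reverse primer's reverse complement is TTCATAACTGCACGACGT, which matches the template at positions 63–80.
The product runs from position 6 to position 80, so its length is 80 − 6 + 1 = 75 bp.

75 bp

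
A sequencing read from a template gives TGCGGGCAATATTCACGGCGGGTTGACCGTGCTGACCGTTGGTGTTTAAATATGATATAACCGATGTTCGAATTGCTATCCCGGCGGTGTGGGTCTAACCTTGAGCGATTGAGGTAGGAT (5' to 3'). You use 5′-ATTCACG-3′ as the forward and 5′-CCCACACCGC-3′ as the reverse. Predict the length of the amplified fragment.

Forward primer ATTCACG is found on the top strand at positions 11–17.
The reverse primer's reverse complement is GCGGTGTGGG, which matches the template at positions 84–93.
Product length = (reverse-primer end) − (forward-primer start) + 1 = 93 − 11 + 1 = 83 bp.

83 bp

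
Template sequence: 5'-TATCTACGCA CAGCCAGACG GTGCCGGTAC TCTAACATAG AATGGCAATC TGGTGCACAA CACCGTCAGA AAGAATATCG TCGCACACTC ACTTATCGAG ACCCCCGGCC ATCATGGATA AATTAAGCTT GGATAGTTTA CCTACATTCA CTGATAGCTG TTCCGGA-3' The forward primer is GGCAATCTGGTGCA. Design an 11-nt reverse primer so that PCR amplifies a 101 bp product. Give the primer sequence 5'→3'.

5'-TAGGTAAACTA-3'

The forward primer binds at positions 44–57, so a 101 bp product ends at position 44 + 101 − 1 = 144.
The reverse primer anneals to the top strand over positions 134–144, i.e. to TAGTTTACCTA.
Its sequence written 5'→3' is the reverse complement: TAGGTAAACTA.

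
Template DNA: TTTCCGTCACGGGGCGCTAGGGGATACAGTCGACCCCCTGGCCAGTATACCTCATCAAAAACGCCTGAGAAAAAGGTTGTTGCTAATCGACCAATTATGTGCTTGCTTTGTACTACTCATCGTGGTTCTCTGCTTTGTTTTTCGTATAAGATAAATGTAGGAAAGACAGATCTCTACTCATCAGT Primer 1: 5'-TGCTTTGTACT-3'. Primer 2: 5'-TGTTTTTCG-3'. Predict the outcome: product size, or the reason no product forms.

No product — both primers anneal to the same strand and extend in the same direction.

Primer 1 (TGCTTTGTACT) matches the top strand at positions 104–114 (3' end points downstream).
Primer 2 (TGTTTTTCG) also matches the top strand directly, at positions 136–144 — its reverse complement CGAAAAACA is not present.
Both primers anneal to the bottom strand with 3' ends pointing the same way, so neither can prime synthesis back toward the other.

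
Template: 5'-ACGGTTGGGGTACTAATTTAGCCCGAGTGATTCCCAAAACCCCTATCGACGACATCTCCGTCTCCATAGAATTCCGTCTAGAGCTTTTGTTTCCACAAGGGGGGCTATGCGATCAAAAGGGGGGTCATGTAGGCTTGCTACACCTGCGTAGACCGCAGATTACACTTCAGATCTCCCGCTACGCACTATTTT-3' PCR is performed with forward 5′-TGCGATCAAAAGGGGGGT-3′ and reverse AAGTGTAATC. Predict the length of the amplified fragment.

Forward primer TGCGATCAAAAGGGGGGT is found on the top strand at positions 108–125.
Taking the reverse complement of AAGTGTAATC gives GATTACACTT, found at positions 158–167 on the template; the primer anneals here to the top strand with its 3' end pointing upstream.
Product length = (reverse-primer end) − (forward-primer start) + 1 = 167 − 108 + 1 = 60 bp.

60 bp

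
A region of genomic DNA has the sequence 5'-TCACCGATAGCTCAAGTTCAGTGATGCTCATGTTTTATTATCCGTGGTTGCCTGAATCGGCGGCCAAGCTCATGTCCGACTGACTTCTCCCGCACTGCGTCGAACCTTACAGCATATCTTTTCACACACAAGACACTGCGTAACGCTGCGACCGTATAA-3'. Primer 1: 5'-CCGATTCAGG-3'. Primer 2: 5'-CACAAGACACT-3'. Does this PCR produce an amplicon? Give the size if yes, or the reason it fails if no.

No product — the primers' 3' ends point away from each other.

Primer 1 (CCGATTCAGG) has reverse complement CCTGAATCGG, which matches the top strand at positions 51–60; primer 1 anneals to the top strand there with its 3' end pointing upstream toward position 51.
Primer 2 (CACAAGACACT) matches the top strand directly at positions 127–137; it anneals to the bottom strand with its 3' end pointing downstream toward position 137.
The 3' ends diverge (primer 1 extends toward position 1, primer 2 toward position 159), so the primers never converge on a shared product.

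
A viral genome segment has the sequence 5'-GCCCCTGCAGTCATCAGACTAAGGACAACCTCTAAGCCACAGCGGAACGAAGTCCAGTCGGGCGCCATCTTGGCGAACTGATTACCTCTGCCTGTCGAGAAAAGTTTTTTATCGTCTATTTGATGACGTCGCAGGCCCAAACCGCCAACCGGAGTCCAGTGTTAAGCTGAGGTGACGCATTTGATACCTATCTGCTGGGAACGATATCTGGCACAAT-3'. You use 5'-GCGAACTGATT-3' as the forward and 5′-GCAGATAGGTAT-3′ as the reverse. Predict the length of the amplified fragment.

123 bp

The forward primer matches the template at positions 73–83.
The reverse primer's reverse complement is ATACCTATCTGC, which matches the template at positions 184–195.
The product runs from position 73 to position 195, so its length is 195 − 73 + 1 = 123 bp.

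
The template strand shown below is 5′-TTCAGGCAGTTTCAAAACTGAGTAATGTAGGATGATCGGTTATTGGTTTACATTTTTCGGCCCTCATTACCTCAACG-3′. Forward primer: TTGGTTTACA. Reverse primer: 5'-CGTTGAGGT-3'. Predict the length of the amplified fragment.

35 bp

Scanning the template, TTGGTTTACA occurs at positions 43–52; this primer anneals to the bottom strand there with its 3' end pointing downstream.
The reverse primer's reverse complement is ACCTCAACG, which matches the template at positions 69–77.
Product length = (reverse-primer end) − (forward-primer start) + 1 = 77 − 43 + 1 = 35 bp.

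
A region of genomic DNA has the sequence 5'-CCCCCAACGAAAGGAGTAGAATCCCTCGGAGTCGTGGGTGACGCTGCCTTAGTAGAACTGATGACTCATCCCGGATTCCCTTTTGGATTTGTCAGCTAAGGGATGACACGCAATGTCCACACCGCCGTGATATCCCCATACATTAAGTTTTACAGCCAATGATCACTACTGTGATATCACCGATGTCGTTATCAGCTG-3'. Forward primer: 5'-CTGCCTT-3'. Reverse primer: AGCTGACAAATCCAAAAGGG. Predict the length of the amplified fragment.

54 bp

The forward primer matches the template at positions 44–50.
Taking the reverse complement of AGCTGACAAATCCAAAAGGG gives CCCTTTTGGATTTGTCAGCT, found at positions 78–97 on the template; the primer anneals here to the top strand with its 3' end pointing upstream.
The product runs from position 44 to position 97, so its length is 97 − 44 + 1 = 54 bp.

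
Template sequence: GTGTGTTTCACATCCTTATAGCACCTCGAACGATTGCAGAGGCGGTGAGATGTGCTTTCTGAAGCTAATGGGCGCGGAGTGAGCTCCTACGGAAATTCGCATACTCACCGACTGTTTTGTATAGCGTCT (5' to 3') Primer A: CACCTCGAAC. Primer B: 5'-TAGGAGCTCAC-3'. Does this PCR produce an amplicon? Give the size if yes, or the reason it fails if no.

Primer A (CACCTCGAAC) matches the top strand at positions 22–31; it acts as a forward primer.
Primer B's reverse complement is GTGAGCTCCTA, matching the top strand at positions 79–89; it acts as a reverse primer.
The 3' ends face each other across positions 22–89, giving a 68 bp product.

Yes — a 68 bp product.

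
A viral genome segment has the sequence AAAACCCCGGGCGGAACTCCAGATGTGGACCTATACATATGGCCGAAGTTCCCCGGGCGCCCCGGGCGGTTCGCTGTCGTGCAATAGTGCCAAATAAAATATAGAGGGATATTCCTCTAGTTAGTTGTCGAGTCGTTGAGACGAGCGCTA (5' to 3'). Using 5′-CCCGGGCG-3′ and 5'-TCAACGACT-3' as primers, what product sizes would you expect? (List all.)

The forward primer CCCGGGCG matches the top strand at positions 6–13, 52–59, 61–68.
The reverse primer's reverse complement is AGTCGTTGA, matching at positions 131–139.
Each forward site pairs with the reverse site to give a product ending at position 139: sizes 134, 88, 79 bp.

134 bp, 88 bp, 79 bp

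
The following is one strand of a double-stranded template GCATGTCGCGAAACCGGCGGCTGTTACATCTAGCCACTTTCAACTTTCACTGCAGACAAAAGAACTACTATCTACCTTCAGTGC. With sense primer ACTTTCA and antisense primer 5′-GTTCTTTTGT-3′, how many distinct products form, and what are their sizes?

Two products: 30 bp, 23 bp

The forward primer ACTTTCA matches the top strand at positions 36–42, 43–49.
The reverse primer's reverse complement is ACAAAAGAAC, matching at positions 56–65.
Each forward site pairs with the reverse site to give a product ending at position 65: sizes 30, 23 bp.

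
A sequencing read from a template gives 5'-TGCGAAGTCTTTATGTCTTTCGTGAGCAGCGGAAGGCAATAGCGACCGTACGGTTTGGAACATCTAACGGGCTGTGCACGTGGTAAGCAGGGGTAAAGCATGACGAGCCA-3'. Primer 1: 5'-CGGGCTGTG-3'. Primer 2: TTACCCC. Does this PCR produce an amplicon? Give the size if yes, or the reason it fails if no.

Yes — a 29 bp product.

Primer 1 (CGGGCTGTG) matches the top strand at positions 68–76; it acts as a forward primer.
Primer 2's reverse complement is GGGGTAA, matching the top strand at positions 90–96; it acts as a reverse primer.
The 3' ends face each other across positions 68–96, giving a 29 bp product.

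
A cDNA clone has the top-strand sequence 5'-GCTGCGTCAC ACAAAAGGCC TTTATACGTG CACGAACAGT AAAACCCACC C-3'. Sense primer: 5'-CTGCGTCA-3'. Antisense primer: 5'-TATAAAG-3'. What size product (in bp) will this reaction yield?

25 bp

The forward primer matches the template at positions 2–9.
The reverse primer's reverse complement is CTTTATA, which matches the template at positions 20–26.
The product runs from position 2 to position 26, so its length is 26 − 2 + 1 = 25 bp.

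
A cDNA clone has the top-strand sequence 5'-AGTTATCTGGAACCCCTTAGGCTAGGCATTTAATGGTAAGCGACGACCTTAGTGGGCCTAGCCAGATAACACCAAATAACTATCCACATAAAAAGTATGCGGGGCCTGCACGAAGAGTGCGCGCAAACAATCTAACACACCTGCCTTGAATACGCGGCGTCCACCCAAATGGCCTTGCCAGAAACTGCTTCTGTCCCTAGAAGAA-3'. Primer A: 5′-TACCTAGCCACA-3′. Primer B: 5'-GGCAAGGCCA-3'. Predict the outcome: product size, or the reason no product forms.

No product — primer A has no binding site in the template.

Primer A (TACCTAGCCACA) does not match the top strand, and its reverse complement TGTGGCTAGGTA does not match either.
With no annealing site for primer A, no amplification occurs.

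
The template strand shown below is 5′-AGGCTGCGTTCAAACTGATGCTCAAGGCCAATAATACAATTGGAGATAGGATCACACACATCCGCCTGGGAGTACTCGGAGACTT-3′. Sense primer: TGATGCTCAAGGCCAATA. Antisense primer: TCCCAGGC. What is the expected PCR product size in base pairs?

56 bp

The forward primer matches the template at positions 16–33.
Taking the reverse complement of TCCCAGGC gives GCCTGGGA, found at positions 64–71 on the template; the primer anneals here to the top strand with its 3' end pointing upstream.
The product runs from position 16 to position 71, so its length is 71 − 16 + 1 = 56 bp.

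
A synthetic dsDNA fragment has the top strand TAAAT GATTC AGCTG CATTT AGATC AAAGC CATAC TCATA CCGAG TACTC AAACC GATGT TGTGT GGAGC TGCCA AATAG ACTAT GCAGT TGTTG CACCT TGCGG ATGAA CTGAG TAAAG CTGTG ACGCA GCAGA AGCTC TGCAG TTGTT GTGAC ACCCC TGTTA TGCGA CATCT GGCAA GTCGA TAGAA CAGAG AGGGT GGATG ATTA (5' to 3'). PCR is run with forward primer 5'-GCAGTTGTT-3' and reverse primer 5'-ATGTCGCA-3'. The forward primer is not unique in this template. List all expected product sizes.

The forward primer GCAGTTGTT matches the top strand at positions 86–94, 142–150.
The reverse primer's reverse complement is TGCGACAT, matching at positions 166–173.
Each forward site pairs with the reverse site to give a product ending at position 173: sizes 88, 32 bp.

88 bp, 32 bp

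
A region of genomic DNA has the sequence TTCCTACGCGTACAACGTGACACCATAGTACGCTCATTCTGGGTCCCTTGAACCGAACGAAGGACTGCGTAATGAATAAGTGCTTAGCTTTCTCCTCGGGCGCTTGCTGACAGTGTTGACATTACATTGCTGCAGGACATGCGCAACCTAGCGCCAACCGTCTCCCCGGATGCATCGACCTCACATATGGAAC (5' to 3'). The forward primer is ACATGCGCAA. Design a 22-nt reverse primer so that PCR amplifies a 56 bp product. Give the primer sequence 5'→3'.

The forward primer binds at positions 137–146, so a 56 bp product ends at position 137 + 56 − 1 = 192.
The reverse primer anneals to the top strand over positions 171–192, i.e. to TGCATCGACCTCACATATGGAA.
Its sequence written 5'→3' is the reverse complement: TTCCATATGTGAGGTCGATGCA.

5'-TTCCATATGTGAGGTCGATGCA-3'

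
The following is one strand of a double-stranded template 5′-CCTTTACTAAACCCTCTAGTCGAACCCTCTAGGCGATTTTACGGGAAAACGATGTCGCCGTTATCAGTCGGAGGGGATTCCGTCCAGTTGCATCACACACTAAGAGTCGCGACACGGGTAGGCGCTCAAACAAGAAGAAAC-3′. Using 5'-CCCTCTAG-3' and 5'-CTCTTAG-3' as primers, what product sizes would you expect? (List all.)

95 bp, 82 bp

The forward primer CCCTCTAG matches the top strand at positions 12–19, 25–32.
The reverse primer's reverse complement is CTAAGAG, matching at positions 100–106.
Each forward site pairs with the reverse site to give a product ending at position 106: sizes 95, 82 bp.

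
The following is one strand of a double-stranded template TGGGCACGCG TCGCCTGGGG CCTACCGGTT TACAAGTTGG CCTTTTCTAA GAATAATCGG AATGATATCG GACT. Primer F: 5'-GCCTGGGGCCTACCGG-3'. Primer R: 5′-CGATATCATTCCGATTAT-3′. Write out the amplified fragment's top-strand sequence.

Forward primer GCCTGGGGCCTACCGG is found on the top strand at positions 13–28.
Taking the reverse complement of CGATATCATTCCGATTAT gives ATAATCGGAATGATATCG, found at positions 53–70 on the template; the primer anneals here to the top strand with its 3' end pointing upstream.
The product is the template from position 13 through 70 (58 bp).

5'-GCCTGGGGCCTACCGGTTTACAAGTTGGCCTTTTCTAAGAATAATCGGAATGATATCG-3'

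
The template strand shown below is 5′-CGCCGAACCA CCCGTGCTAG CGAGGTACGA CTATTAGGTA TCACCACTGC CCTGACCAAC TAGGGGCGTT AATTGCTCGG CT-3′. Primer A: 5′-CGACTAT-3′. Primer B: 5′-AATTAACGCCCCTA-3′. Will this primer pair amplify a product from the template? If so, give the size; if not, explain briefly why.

Primer A (CGACTAT) matches the top strand at positions 28–34; it acts as a forward primer.
Primer B's reverse complement is TAGGGGCGTTAATT, matching the top strand at positions 61–74; it acts as a reverse primer.
The 3' ends face each other across positions 28–74, giving a 47 bp product.

Yes — a 47 bp product.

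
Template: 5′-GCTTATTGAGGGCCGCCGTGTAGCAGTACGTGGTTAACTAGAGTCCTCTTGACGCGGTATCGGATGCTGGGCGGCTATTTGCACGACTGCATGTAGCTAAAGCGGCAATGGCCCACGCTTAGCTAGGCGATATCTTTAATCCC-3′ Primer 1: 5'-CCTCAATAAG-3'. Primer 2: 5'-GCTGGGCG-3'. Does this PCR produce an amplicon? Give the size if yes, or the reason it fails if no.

Primer 1 (CCTCAATAAG) has reverse complement CTTATTGAGG, which matches the top strand at positions 2–11; primer 1 anneals to the top strand there with its 3' end pointing upstream toward position 2.
Primer 2 (GCTGGGCG) matches the top strand directly at positions 66–73; it anneals to the bottom strand with its 3' end pointing downstream toward position 73.
The 3' ends diverge (primer 1 extends toward position 1, primer 2 toward position 143), so the primers never converge on a shared product.

No product — the primers' 3' ends point away from each other.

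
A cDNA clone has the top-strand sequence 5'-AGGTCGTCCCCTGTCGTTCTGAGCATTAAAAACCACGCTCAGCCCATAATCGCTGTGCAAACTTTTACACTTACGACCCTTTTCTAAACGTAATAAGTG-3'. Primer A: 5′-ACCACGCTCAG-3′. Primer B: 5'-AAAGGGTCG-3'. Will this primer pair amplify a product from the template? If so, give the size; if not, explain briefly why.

Yes — a 51 bp product.

Primer A (ACCACGCTCAG) matches the top strand at positions 32–42; it acts as a forward primer.
Primer B's reverse complement is CGACCCTTT, matching the top strand at positions 74–82; it acts as a reverse primer.
The 3' ends face each other across positions 32–82, giving a 51 bp product.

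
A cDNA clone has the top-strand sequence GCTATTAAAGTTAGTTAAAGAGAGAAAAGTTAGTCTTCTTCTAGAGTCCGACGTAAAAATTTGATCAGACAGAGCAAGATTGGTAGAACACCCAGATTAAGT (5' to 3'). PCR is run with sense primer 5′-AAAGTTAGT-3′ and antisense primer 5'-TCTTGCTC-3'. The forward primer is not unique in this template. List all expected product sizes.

The forward primer AAAGTTAGT matches the top strand at positions 7–15, 26–34.
The reverse primer's reverse complement is GAGCAAGA, matching at positions 72–79.
Each forward site pairs with the reverse site to give a product ending at position 79: sizes 73, 54 bp.

73 bp, 54 bp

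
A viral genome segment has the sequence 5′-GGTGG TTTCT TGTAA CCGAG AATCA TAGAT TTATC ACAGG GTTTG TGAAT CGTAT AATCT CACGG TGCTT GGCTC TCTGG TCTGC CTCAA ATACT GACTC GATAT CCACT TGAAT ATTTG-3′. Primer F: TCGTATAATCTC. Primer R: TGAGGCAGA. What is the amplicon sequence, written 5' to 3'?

The forward primer matches the template at positions 50–61.
Taking the reverse complement of TGAGGCAGA gives TCTGCCTCA, found at positions 81–89 on the template; the primer anneals here to the top strand with its 3' end pointing upstream.
The product is the template from position 50 through 89 (40 bp).

5'-TCGTATAATCTCACGGTGCTTGGCTCTCTGGTCTGCCTCA-3'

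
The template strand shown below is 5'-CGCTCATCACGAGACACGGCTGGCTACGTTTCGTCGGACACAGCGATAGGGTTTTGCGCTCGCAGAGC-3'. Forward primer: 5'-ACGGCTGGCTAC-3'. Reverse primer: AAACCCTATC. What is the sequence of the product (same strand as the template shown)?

Scanning the template, ACGGCTGGCTAC occurs at positions 16–27; this primer anneals to the bottom strand there with its 3' end pointing downstream.
The reverse primer's reverse complement is GATAGGGTTT, which matches the template at positions 45–54.
The product is the template from position 16 through 54 (39 bp).

5'-ACGGCTGGCTACGTTTCGTCGGACACAGCGATAGGGTTT-3'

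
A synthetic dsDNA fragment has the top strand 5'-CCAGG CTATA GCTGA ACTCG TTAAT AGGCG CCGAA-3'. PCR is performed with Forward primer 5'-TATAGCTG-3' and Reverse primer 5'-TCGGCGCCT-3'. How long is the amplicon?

28 bp

Scanning the template, TATAGCTG occurs at positions 7–14; this primer anneals to the bottom strand there with its 3' end pointing downstream.
Reverse complement of the reverse primer: AGGCGCCGA. This occurs on the top strand at positions 26–34.
The product runs from position 7 to position 34, so its length is 34 − 7 + 1 = 28 bp.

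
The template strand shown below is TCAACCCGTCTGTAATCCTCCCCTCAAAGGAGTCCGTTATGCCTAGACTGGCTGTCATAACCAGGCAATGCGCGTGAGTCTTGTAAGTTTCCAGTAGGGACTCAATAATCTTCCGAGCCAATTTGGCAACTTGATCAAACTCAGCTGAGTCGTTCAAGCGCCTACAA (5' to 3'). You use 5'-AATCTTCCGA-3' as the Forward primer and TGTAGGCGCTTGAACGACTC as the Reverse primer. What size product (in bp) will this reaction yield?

The forward primer matches the template at positions 107–116.
Reverse complement of the reverse primer: GAGTCGTTCAAGCGCCTACA. This occurs on the top strand at positions 147–166.
The product runs from position 107 to position 166, so its length is 166 − 107 + 1 = 60 bp.

60 bp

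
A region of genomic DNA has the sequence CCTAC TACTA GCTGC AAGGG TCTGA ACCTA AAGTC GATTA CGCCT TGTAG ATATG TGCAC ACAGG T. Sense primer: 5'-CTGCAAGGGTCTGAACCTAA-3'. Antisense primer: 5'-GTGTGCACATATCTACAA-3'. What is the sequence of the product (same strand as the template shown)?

5'-CTGCAAGGGTCTGAACCTAAAGTCGATTACGCCTTGTAGATATGTGCACAC-3'

Scanning the template, CTGCAAGGGTCTGAACCTAA occurs at positions 12–31; this primer anneals to the bottom strand there with its 3' end pointing downstream.
Reverse complement of the reverse primer: TTGTAGATATGTGCACAC. This occurs on the top strand at positions 45–62.
The product is the template from position 12 through 62 (51 bp).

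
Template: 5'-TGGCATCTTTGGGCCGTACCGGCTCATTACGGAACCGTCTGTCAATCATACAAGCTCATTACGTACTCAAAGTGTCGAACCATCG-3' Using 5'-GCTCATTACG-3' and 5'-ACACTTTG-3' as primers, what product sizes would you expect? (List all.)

The forward primer GCTCATTACG matches the top strand at positions 22–31, 54–63.
The reverse primer's reverse complement is CAAAGTGT, matching at positions 68–75.
Each forward site pairs with the reverse site to give a product ending at position 75: sizes 54, 22 bp.

54 bp, 22 bp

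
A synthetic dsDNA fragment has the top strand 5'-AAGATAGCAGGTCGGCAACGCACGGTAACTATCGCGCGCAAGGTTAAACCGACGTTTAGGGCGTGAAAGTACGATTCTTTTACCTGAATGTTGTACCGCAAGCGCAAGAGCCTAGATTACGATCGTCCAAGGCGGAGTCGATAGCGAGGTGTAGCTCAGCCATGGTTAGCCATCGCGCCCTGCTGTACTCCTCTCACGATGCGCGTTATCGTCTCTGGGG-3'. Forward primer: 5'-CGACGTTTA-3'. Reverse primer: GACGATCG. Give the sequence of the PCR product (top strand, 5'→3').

The forward primer matches the template at positions 50–58.
Reverse complement of the reverse primer: CGATCGTC. This occurs on the top strand at positions 120–127.
The product is the template from position 50 through 127 (78 bp).

5'-CGACGTTTAGGGCGTGAAAGTACGATTCTTTTACCTGAATGTTGTACCGCAAGCGCAAGAGCCTAGATTACGATCGTC-3'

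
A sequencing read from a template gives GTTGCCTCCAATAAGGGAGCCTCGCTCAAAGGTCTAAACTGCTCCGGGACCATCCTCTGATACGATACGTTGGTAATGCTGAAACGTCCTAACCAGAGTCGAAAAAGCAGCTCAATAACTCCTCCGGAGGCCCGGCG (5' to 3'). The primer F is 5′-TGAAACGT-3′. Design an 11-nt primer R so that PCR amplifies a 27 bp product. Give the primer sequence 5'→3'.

The forward primer binds at positions 80–87, so a 27 bp product ends at position 80 + 27 − 1 = 106.
The reverse primer anneals to the top strand over positions 96–106, i.e. to GAGTCGAAAAA.
Its sequence written 5'→3' is the reverse complement: TTTTTCGACTC.

5'-TTTTTCGACTC-3'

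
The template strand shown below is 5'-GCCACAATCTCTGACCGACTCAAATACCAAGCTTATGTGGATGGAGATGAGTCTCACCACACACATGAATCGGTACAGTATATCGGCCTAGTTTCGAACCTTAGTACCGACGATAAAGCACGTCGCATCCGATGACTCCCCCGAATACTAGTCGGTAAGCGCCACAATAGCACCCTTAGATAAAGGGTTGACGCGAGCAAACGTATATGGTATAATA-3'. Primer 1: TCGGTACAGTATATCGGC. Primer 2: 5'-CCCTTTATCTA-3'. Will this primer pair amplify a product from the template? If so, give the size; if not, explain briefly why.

Yes — a 118 bp product.

Primer 1 (TCGGTACAGTATATCGGC) matches the top strand at positions 70–87; it acts as a forward primer.
Primer 2's reverse complement is TAGATAAAGGG, matching the top strand at positions 177–187; it acts as a reverse primer.
The 3' ends face each other across positions 70–187, giving a 118 bp product.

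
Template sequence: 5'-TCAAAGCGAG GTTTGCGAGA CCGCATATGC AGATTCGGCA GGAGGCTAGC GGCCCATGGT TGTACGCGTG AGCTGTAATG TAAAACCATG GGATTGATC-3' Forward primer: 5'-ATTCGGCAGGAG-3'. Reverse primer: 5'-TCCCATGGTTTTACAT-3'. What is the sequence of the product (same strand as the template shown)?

Scanning the template, ATTCGGCAGGAG occurs at positions 33–44; this primer anneals to the bottom strand there with its 3' end pointing downstream.
Reverse complement of the reverse primer: ATGTAAAACCATGGGA. This occurs on the top strand at positions 78–93.
The product is the template from position 33 through 93 (61 bp).

5'-ATTCGGCAGGAGGCTAGCGGCCCATGGTTGTACGCGTGAGCTGTAATGTAAAACCATGGGA-3'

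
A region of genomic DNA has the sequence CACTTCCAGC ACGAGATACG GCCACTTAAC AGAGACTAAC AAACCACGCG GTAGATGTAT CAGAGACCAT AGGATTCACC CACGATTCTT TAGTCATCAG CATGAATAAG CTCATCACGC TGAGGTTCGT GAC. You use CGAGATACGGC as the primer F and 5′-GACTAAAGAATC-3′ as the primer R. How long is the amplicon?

84 bp

The forward primer matches the template at positions 12–22.
Reverse complement of the reverse primer: GATTCTTTAGTC. This occurs on the top strand at positions 84–95.
The product runs from position 12 to position 95, so its length is 95 − 12 + 1 = 84 bp.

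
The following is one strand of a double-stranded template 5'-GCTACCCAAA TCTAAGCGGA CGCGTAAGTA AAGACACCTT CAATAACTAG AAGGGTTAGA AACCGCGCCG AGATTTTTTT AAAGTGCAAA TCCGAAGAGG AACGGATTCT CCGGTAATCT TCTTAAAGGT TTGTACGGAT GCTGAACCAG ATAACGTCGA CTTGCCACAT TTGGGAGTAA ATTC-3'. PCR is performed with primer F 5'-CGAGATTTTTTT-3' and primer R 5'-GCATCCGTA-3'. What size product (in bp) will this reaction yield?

Forward primer CGAGATTTTTTT is found on the top strand at positions 69–80.
The reverse primer's reverse complement is TACGGATGC, which matches the template at positions 134–142.
Amplicon spans positions 69–142: 74 bp.

74 bp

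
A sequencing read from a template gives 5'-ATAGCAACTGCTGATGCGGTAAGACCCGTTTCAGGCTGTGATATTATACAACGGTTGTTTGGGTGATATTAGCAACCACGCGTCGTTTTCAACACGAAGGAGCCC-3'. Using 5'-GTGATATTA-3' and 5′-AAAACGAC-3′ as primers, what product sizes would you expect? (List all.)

The forward primer GTGATATTA matches the top strand at positions 38–46, 63–71.
The reverse primer's reverse complement is GTCGTTTT, matching at positions 82–89.
Each forward site pairs with the reverse site to give a product ending at position 89: sizes 52, 27 bp.

52 bp, 27 bp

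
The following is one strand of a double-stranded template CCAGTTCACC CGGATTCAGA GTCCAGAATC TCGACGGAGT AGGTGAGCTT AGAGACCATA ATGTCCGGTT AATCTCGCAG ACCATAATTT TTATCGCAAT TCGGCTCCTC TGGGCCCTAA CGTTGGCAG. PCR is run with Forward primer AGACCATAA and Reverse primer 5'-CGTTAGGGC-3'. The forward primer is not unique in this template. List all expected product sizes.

70 bp, 44 bp

The forward primer AGACCATAA matches the top strand at positions 53–61, 79–87.
The reverse primer's reverse complement is GCCCTAACG, matching at positions 114–122.
Each forward site pairs with the reverse site to give a product ending at position 122: sizes 70, 44 bp.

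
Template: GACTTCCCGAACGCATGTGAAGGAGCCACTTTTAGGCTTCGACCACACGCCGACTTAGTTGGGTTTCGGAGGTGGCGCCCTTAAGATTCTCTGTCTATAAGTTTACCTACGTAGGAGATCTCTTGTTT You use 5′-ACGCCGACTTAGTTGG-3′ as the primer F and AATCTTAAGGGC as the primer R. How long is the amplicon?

42 bp

Forward primer ACGCCGACTTAGTTGG is found on the top strand at positions 47–62.
The reverse primer's reverse complement is GCCCTTAAGATT, which matches the template at positions 77–88.
Amplicon spans positions 47–88: 42 bp.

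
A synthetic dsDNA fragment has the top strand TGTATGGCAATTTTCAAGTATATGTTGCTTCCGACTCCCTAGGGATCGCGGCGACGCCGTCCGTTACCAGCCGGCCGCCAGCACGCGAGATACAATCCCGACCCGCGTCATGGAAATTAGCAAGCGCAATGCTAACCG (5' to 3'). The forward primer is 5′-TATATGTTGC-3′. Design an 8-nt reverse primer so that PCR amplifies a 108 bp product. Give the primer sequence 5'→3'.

5'-CGCTTGCT-3'

The forward primer binds at positions 19–28, so a 108 bp product ends at position 19 + 108 − 1 = 126.
The reverse primer anneals to the top strand over positions 119–126, i.e. to AGCAAGCG.
Its sequence written 5'→3' is the reverse complement: CGCTTGCT.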